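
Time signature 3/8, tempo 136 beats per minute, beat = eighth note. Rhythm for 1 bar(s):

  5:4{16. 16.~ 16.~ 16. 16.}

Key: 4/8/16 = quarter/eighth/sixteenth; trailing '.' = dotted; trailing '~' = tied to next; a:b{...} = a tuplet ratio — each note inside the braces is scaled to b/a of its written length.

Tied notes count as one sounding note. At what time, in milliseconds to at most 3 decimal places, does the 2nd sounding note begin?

note 2 onset = 3/5b = 264.706ms

1. 0.0ms @ 0 + 264.706ms (3/5)
2. 264.706ms @ 3/5 + 794.118ms (9/5)
3. 1058.824ms @ 12/5 + 264.706ms (3/5)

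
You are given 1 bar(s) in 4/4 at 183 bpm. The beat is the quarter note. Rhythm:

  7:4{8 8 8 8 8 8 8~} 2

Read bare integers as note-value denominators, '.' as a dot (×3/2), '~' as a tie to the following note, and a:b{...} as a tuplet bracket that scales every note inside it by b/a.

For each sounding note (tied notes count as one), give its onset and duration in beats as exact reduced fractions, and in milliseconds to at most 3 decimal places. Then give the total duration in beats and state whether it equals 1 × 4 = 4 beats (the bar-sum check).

1) 0.0ms=0b +93.677ms=2/7b
2) 93.677ms=2/7b +93.677ms=2/7b
3) 187.354ms=4/7b +93.677ms=2/7b
4) 281.03ms=6/7b +93.677ms=2/7b
5) 374.707ms=8/7b +93.677ms=2/7b
6) 468.384ms=10/7b +93.677ms=2/7b
7) 562.061ms=12/7b +749.415ms=16/7b
Σ=4b of 4 (183bpm 4/4) — PASS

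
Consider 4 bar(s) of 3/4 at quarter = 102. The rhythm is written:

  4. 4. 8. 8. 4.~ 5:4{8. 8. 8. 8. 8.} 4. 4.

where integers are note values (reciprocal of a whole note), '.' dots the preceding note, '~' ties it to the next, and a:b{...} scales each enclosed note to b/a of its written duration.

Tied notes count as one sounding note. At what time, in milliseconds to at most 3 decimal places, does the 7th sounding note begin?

1. 0.0ms @ 0 + 882.353ms (3/2)
2. 882.353ms @ 3/2 + 882.353ms (3/2)
3. 1764.706ms @ 3 + 441.176ms (3/4)
4. 2205.882ms @ 15/4 + 441.176ms (3/4)
5. 2647.059ms @ 9/2 + 1235.294ms (21/10)
6. 3882.353ms @ 33/5 + 352.941ms (3/5)
7. 4235.294ms @ 36/5 + 352.941ms (3/5)
8. 4588.235ms @ 39/5 + 352.941ms (3/5)
9. 4941.176ms @ 42/5 + 352.941ms (3/5)
10. 5294.118ms @ 9 + 882.353ms (3/2)
11. 6176.471ms @ 21/2 + 882.353ms (3/2)

note 7 onset = 36/5b = 4235.294ms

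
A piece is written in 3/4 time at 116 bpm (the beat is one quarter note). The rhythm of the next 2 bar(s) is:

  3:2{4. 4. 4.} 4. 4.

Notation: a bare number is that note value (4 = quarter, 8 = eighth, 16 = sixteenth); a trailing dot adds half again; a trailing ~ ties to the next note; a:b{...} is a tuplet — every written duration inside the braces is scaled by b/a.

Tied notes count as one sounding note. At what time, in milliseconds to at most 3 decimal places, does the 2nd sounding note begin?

1. 0.0ms @ 0 + 517.241ms (1)
2. 517.241ms @ 1 + 517.241ms (1)
3. 1034.483ms @ 2 + 517.241ms (1)
4. 1551.724ms @ 3 + 775.862ms (3/2)
5. 2327.586ms @ 9/2 + 775.862ms (3/2)

note 2 onset = 1b = 517.241ms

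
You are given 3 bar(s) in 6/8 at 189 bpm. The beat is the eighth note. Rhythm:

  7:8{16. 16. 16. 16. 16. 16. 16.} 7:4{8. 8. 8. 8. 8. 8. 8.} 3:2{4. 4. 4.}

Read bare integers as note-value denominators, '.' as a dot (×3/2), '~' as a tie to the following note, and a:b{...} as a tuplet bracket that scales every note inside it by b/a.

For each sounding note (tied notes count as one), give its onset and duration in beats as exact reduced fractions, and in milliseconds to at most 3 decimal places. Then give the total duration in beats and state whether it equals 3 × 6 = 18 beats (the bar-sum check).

1) 0.0ms=0b +272.109ms=6/7b
2) 272.109ms=6/7b +272.109ms=6/7b
3) 544.218ms=12/7b +272.109ms=6/7b
4) 816.327ms=18/7b +272.109ms=6/7b
5) 1088.435ms=24/7b +272.109ms=6/7b
6) 1360.544ms=30/7b +272.109ms=6/7b
7) 1632.653ms=36/7b +272.109ms=6/7b
8) 1904.762ms=6b +272.109ms=6/7b
9) 2176.871ms=48/7b +272.109ms=6/7b
10) 2448.98ms=54/7b +272.109ms=6/7b
11) 2721.088ms=60/7b +272.109ms=6/7b
12) 2993.197ms=66/7b +272.109ms=6/7b
13) 3265.306ms=72/7b +272.109ms=6/7b
14) 3537.415ms=78/7b +272.109ms=6/7b
15) 3809.524ms=12b +634.921ms=2b
16) 4444.444ms=14b +634.921ms=2b
17) 5079.365ms=16b +634.921ms=2b
Σ=18b of 18 (189bpm 6/8) — PASS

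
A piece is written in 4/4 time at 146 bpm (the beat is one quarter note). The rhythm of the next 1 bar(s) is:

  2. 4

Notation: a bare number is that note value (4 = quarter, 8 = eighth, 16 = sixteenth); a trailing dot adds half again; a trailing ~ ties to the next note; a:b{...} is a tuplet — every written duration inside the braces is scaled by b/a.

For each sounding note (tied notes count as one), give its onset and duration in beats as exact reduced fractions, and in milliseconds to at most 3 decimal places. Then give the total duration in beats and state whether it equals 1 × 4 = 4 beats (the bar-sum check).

1) 0.0ms=0b +1232.877ms=3b
2) 1232.877ms=3b +410.959ms=1b
Σ=4b of 4 (146bpm 4/4) — PASS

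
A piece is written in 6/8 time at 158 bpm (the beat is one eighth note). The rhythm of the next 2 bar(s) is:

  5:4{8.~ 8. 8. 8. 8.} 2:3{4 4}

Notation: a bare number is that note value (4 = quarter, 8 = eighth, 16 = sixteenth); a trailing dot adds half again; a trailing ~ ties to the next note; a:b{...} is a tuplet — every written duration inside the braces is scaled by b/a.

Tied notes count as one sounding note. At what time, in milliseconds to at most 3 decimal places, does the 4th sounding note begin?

note 4 onset = 24/5b = 1822.785ms

1. 0.0ms @ 0 + 911.392ms (12/5)
2. 911.392ms @ 12/5 + 455.696ms (6/5)
3. 1367.089ms @ 18/5 + 455.696ms (6/5)
4. 1822.785ms @ 24/5 + 455.696ms (6/5)
5. 2278.481ms @ 6 + 1139.241ms (3)
6. 3417.722ms @ 9 + 1139.241ms (3)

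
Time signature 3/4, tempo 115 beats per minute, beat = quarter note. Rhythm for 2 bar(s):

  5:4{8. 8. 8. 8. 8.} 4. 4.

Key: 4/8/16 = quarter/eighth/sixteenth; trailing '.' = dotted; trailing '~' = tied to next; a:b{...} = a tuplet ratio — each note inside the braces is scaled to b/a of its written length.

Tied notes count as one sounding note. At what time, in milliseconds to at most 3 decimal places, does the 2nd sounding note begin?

1. 0.0ms @ 0 + 313.043ms (3/5)
2. 313.043ms @ 3/5 + 313.043ms (3/5)
3. 626.087ms @ 6/5 + 313.043ms (3/5)
4. 939.13ms @ 9/5 + 313.043ms (3/5)
5. 1252.174ms @ 12/5 + 313.043ms (3/5)
6. 1565.217ms @ 3 + 782.609ms (3/2)
7. 2347.826ms @ 9/2 + 782.609ms (3/2)

note 2 onset = 3/5b = 313.043ms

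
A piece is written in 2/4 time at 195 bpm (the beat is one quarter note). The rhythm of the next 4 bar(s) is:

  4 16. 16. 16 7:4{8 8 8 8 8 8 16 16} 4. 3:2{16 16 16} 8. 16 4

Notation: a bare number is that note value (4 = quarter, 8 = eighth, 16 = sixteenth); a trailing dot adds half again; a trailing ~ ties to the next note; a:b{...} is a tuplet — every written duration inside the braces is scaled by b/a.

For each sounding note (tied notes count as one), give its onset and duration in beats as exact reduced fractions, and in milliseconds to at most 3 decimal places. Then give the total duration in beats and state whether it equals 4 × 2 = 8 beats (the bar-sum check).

1) 0.0ms=0b +307.692ms=1b
2) 307.692ms=1b +115.385ms=3/8b
3) 423.077ms=11/8b +115.385ms=3/8b
4) 538.462ms=7/4b +76.923ms=1/4b
5) 615.385ms=2b +87.912ms=2/7b
6) 703.297ms=16/7b +87.912ms=2/7b
7) 791.209ms=18/7b +87.912ms=2/7b
8) 879.121ms=20/7b +87.912ms=2/7b
9) 967.033ms=22/7b +87.912ms=2/7b
10) 1054.945ms=24/7b +87.912ms=2/7b
11) 1142.857ms=26/7b +43.956ms=1/7b
12) 1186.813ms=27/7b +43.956ms=1/7b
13) 1230.769ms=4b +461.538ms=3/2b
14) 1692.308ms=11/2b +51.282ms=1/6b
15) 1743.59ms=17/3b +51.282ms=1/6b
16) 1794.872ms=35/6b +51.282ms=1/6b
17) 1846.154ms=6b +230.769ms=3/4b
18) 2076.923ms=27/4b +76.923ms=1/4b
19) 2153.846ms=7b +307.692ms=1b
Σ=8b of 8 (195bpm 2/4) — PASS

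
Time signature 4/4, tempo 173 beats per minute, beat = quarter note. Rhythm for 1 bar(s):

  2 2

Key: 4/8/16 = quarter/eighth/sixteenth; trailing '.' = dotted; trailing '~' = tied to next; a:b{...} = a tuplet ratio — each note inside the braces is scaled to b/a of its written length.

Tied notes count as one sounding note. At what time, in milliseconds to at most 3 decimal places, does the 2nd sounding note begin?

note 2 onset = 2b = 693.642ms

1. 0.0ms @ 0 + 693.642ms (2)
2. 693.642ms @ 2 + 693.642ms (2)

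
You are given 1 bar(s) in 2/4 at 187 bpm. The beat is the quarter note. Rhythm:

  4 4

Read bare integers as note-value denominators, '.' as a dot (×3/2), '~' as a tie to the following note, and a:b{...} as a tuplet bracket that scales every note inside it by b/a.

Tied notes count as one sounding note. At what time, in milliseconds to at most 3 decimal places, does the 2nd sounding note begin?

1. 0.0ms @ 0 + 320.856ms (1)
2. 320.856ms @ 1 + 320.856ms (1)

note 2 onset = 1b = 320.856ms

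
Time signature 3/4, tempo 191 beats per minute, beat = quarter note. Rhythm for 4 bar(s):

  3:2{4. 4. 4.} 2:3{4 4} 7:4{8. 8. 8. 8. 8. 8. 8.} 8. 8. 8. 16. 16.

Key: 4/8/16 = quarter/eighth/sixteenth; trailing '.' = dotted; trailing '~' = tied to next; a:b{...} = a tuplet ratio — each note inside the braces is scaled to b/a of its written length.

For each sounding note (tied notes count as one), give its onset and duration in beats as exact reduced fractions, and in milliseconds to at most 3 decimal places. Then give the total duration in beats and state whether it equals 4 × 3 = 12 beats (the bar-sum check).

1) 0.0ms=0b +314.136ms=1b
2) 314.136ms=1b +314.136ms=1b
3) 628.272ms=2b +314.136ms=1b
4) 942.408ms=3b +471.204ms=3/2b
5) 1413.613ms=9/2b +471.204ms=3/2b
6) 1884.817ms=6b +134.63ms=3/7b
7) 2019.447ms=45/7b +134.63ms=3/7b
8) 2154.076ms=48/7b +134.63ms=3/7b
9) 2288.706ms=51/7b +134.63ms=3/7b
10) 2423.336ms=54/7b +134.63ms=3/7b
11) 2557.966ms=57/7b +134.63ms=3/7b
12) 2692.595ms=60/7b +134.63ms=3/7b
13) 2827.225ms=9b +235.602ms=3/4b
14) 3062.827ms=39/4b +235.602ms=3/4b
15) 3298.429ms=21/2b +235.602ms=3/4b
16) 3534.031ms=45/4b +117.801ms=3/8b
17) 3651.832ms=93/8b +117.801ms=3/8b
Σ=12b of 12 (191bpm 3/4) — PASS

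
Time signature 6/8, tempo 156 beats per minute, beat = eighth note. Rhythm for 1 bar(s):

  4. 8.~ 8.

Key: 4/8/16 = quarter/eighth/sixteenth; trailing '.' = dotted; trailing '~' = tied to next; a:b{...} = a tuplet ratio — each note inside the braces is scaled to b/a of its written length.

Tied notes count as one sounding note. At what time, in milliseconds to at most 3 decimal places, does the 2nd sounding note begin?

note 2 onset = 3b = 1153.846ms

1. 0.0ms @ 0 + 1153.846ms (3)
2. 1153.846ms @ 3 + 1153.846ms (3)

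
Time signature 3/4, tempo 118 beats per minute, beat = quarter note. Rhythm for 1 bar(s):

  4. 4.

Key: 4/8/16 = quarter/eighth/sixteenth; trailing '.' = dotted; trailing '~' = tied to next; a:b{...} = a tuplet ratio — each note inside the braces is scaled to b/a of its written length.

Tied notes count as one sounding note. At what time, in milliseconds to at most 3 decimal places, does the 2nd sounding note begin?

1. 0.0ms @ 0 + 762.712ms (3/2)
2. 762.712ms @ 3/2 + 762.712ms (3/2)

note 2 onset = 3/2b = 762.712ms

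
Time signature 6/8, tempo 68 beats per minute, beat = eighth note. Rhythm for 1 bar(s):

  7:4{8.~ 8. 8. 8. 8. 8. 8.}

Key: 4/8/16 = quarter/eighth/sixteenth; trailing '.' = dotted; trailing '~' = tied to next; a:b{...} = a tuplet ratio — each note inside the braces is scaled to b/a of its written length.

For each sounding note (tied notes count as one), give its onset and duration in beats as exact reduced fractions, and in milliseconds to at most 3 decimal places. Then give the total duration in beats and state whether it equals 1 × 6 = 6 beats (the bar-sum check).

1) 0.0ms=0b +1512.605ms=12/7b
2) 1512.605ms=12/7b +756.303ms=6/7b
3) 2268.908ms=18/7b +756.303ms=6/7b
4) 3025.21ms=24/7b +756.303ms=6/7b
5) 3781.513ms=30/7b +756.303ms=6/7b
6) 4537.815ms=36/7b +756.303ms=6/7b
Σ=6b of 6 (68bpm 6/8) — PASS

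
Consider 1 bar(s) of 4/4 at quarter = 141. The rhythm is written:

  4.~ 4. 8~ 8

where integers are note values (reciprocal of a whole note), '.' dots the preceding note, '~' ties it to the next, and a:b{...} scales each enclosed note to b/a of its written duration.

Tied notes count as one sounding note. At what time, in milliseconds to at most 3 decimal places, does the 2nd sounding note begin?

1. 0.0ms @ 0 + 1276.596ms (3)
2. 1276.596ms @ 3 + 425.532ms (1)

note 2 onset = 3b = 1276.596ms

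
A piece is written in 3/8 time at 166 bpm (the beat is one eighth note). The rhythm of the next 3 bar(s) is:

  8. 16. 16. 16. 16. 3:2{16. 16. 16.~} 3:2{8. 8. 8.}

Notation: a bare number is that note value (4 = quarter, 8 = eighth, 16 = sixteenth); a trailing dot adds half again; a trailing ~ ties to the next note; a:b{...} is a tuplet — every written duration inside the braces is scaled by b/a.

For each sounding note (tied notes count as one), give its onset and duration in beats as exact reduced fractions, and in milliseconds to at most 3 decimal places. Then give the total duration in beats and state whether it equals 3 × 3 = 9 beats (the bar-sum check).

1) 0.0ms=0b +542.169ms=3/2b
2) 542.169ms=3/2b +271.084ms=3/4b
3) 813.253ms=9/4b +271.084ms=3/4b
4) 1084.337ms=3b +271.084ms=3/4b
5) 1355.422ms=15/4b +271.084ms=3/4b
6) 1626.506ms=9/2b +180.723ms=1/2b
7) 1807.229ms=5b +180.723ms=1/2b
8) 1987.952ms=11/2b +542.169ms=3/2b
9) 2530.12ms=7b +361.446ms=1b
10) 2891.566ms=8b +361.446ms=1b
Σ=9b of 9 (166bpm 3/8) — PASS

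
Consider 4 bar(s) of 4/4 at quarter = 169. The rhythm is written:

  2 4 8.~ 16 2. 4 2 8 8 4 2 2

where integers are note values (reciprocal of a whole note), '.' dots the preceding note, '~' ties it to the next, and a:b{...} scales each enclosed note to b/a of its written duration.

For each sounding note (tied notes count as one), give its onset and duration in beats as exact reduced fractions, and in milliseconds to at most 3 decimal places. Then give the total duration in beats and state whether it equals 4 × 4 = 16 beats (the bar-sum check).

1) 0.0ms=0b +710.059ms=2b
2) 710.059ms=2b +355.03ms=1b
3) 1065.089ms=3b +355.03ms=1b
4) 1420.118ms=4b +1065.089ms=3b
5) 2485.207ms=7b +355.03ms=1b
6) 2840.237ms=8b +710.059ms=2b
7) 3550.296ms=10b +177.515ms=1/2b
8) 3727.811ms=21/2b +177.515ms=1/2b
9) 3905.325ms=11b +355.03ms=1b
10) 4260.355ms=12b +710.059ms=2b
11) 4970.414ms=14b +710.059ms=2b
Σ=16b of 16 (169bpm 4/4) — PASS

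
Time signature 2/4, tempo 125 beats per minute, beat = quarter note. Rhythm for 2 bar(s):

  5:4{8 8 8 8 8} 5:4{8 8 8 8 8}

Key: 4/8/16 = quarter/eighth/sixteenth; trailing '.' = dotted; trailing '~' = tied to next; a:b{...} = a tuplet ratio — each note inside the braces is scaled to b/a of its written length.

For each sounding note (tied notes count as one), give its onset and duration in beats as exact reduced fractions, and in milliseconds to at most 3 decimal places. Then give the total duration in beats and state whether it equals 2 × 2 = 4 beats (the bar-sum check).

1) 0.0ms=0b +192.0ms=2/5b
2) 192.0ms=2/5b +192.0ms=2/5b
3) 384.0ms=4/5b +192.0ms=2/5b
4) 576.0ms=6/5b +192.0ms=2/5b
5) 768.0ms=8/5b +192.0ms=2/5b
6) 960.0ms=2b +192.0ms=2/5b
7) 1152.0ms=12/5b +192.0ms=2/5b
8) 1344.0ms=14/5b +192.0ms=2/5b
9) 1536.0ms=16/5b +192.0ms=2/5b
10) 1728.0ms=18/5b +192.0ms=2/5b
Σ=4b of 4 (125bpm 2/4) — PASS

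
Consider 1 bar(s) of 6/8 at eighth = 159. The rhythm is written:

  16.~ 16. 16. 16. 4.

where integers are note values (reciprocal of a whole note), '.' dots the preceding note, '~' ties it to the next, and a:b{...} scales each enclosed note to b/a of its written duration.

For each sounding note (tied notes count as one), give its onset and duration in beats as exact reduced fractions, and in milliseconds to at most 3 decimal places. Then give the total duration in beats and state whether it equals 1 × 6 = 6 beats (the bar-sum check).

1) 0.0ms=0b +566.038ms=3/2b
2) 566.038ms=3/2b +283.019ms=3/4b
3) 849.057ms=9/4b +283.019ms=3/4b
4) 1132.075ms=3b +1132.075ms=3b
Σ=6b of 6 (159bpm 6/8) — PASS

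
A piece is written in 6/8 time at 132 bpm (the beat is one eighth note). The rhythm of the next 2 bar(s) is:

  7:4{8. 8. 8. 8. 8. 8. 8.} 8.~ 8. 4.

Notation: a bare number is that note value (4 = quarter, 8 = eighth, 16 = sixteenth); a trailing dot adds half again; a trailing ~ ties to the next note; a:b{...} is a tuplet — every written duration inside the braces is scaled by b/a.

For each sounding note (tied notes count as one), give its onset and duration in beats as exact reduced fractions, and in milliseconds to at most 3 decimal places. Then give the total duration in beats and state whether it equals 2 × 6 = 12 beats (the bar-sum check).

1) 0.0ms=0b +389.61ms=6/7b
2) 389.61ms=6/7b +389.61ms=6/7b
3) 779.221ms=12/7b +389.61ms=6/7b
4) 1168.831ms=18/7b +389.61ms=6/7b
5) 1558.442ms=24/7b +389.61ms=6/7b
6) 1948.052ms=30/7b +389.61ms=6/7b
7) 2337.662ms=36/7b +389.61ms=6/7b
8) 2727.273ms=6b +1363.636ms=3b
9) 4090.909ms=9b +1363.636ms=3b
Σ=12b of 12 (132bpm 6/8) — PASS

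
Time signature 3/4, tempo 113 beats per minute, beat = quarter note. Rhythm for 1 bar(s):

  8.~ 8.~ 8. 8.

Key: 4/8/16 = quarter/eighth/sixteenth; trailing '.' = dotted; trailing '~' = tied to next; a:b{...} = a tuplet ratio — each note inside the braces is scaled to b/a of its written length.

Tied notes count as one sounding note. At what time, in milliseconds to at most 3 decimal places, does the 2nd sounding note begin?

note 2 onset = 9/4b = 1194.69ms

1. 0.0ms @ 0 + 1194.69ms (9/4)
2. 1194.69ms @ 9/4 + 398.23ms (3/4)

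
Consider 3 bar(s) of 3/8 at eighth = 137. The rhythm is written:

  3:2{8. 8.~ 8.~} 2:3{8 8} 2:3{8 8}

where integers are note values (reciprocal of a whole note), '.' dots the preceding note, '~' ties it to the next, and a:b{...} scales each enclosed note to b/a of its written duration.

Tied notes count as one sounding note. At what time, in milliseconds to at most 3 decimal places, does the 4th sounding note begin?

note 4 onset = 6b = 2627.737ms

1. 0.0ms @ 0 + 437.956ms (1)
2. 437.956ms @ 1 + 1532.847ms (7/2)
3. 1970.803ms @ 9/2 + 656.934ms (3/2)
4. 2627.737ms @ 6 + 656.934ms (3/2)
5. 3284.672ms @ 15/2 + 656.934ms (3/2)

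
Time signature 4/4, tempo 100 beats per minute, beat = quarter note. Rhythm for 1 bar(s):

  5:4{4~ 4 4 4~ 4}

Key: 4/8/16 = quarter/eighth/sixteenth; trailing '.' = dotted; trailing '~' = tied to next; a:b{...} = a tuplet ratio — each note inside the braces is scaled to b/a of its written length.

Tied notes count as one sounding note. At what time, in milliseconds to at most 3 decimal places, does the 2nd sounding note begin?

1. 0.0ms @ 0 + 960.0ms (8/5)
2. 960.0ms @ 8/5 + 480.0ms (4/5)
3. 1440.0ms @ 12/5 + 960.0ms (8/5)

note 2 onset = 8/5b = 960.0ms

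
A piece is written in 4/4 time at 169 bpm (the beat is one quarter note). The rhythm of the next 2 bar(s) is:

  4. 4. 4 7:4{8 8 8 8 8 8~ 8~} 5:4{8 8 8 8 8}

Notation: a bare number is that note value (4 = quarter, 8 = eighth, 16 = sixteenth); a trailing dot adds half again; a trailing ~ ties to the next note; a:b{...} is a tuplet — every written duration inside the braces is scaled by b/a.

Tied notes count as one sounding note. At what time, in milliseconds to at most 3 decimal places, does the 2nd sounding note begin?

1. 0.0ms @ 0 + 532.544ms (3/2)
2. 532.544ms @ 3/2 + 532.544ms (3/2)
3. 1065.089ms @ 3 + 355.03ms (1)
4. 1420.118ms @ 4 + 101.437ms (2/7)
5. 1521.555ms @ 30/7 + 101.437ms (2/7)
6. 1622.992ms @ 32/7 + 101.437ms (2/7)
7. 1724.429ms @ 34/7 + 101.437ms (2/7)
8. 1825.866ms @ 36/7 + 101.437ms (2/7)
9. 1927.303ms @ 38/7 + 344.886ms (34/35)
10. 2272.189ms @ 32/5 + 142.012ms (2/5)
11. 2414.201ms @ 34/5 + 142.012ms (2/5)
12. 2556.213ms @ 36/5 + 142.012ms (2/5)
13. 2698.225ms @ 38/5 + 142.012ms (2/5)

note 2 onset = 3/2b = 532.544ms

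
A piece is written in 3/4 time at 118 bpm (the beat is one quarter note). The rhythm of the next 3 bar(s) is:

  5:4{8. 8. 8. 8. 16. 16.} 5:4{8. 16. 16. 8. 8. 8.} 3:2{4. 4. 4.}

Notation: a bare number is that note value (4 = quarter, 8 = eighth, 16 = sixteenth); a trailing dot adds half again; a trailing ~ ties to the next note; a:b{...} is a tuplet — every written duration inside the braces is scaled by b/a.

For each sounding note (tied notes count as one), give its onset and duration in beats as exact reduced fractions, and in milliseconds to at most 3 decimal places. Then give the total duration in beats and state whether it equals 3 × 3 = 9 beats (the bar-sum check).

1) 0.0ms=0b +305.085ms=3/5b
2) 305.085ms=3/5b +305.085ms=3/5b
3) 610.169ms=6/5b +305.085ms=3/5b
4) 915.254ms=9/5b +305.085ms=3/5b
5) 1220.339ms=12/5b +152.542ms=3/10b
6) 1372.881ms=27/10b +152.542ms=3/10b
7) 1525.424ms=3b +305.085ms=3/5b
8) 1830.508ms=18/5b +152.542ms=3/10b
9) 1983.051ms=39/10b +152.542ms=3/10b
10) 2135.593ms=21/5b +305.085ms=3/5b
11) 2440.678ms=24/5b +305.085ms=3/5b
12) 2745.763ms=27/5b +305.085ms=3/5b
13) 3050.847ms=6b +508.475ms=1b
14) 3559.322ms=7b +508.475ms=1b
15) 4067.797ms=8b +508.475ms=1b
Σ=9b of 9 (118bpm 3/4) — PASS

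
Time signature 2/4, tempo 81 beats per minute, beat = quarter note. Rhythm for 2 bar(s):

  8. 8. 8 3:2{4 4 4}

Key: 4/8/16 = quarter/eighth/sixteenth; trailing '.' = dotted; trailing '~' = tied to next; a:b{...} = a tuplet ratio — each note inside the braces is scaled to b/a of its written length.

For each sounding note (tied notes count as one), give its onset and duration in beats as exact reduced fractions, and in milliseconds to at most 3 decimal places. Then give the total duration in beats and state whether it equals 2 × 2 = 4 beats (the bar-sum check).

1) 0.0ms=0b +555.556ms=3/4b
2) 555.556ms=3/4b +555.556ms=3/4b
3) 1111.111ms=3/2b +370.37ms=1/2b
4) 1481.481ms=2b +493.827ms=2/3b
5) 1975.309ms=8/3b +493.827ms=2/3b
6) 2469.136ms=10/3b +493.827ms=2/3b
Σ=4b of 4 (81bpm 2/4) — PASS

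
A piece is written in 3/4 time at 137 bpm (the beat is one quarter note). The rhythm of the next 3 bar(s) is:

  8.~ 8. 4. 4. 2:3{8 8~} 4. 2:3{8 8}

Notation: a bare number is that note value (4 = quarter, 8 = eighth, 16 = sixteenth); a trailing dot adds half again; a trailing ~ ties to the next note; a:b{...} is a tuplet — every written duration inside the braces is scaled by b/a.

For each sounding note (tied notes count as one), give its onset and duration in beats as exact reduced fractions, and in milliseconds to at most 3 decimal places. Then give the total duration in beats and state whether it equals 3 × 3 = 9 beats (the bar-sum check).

1) 0.0ms=0b +656.934ms=3/2b
2) 656.934ms=3/2b +656.934ms=3/2b
3) 1313.869ms=3b +656.934ms=3/2b
4) 1970.803ms=9/2b +328.467ms=3/4b
5) 2299.27ms=21/4b +985.401ms=9/4b
6) 3284.672ms=15/2b +328.467ms=3/4b
7) 3613.139ms=33/4b +328.467ms=3/4b
Σ=9b of 9 (137bpm 3/4) — PASS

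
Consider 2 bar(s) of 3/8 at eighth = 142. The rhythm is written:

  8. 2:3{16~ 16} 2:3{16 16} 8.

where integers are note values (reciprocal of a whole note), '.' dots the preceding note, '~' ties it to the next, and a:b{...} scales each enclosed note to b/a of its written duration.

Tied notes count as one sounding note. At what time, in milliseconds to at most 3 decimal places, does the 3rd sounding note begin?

1. 0.0ms @ 0 + 633.803ms (3/2)
2. 633.803ms @ 3/2 + 633.803ms (3/2)
3. 1267.606ms @ 3 + 316.901ms (3/4)
4. 1584.507ms @ 15/4 + 316.901ms (3/4)
5. 1901.408ms @ 9/2 + 633.803ms (3/2)

note 3 onset = 3b = 1267.606ms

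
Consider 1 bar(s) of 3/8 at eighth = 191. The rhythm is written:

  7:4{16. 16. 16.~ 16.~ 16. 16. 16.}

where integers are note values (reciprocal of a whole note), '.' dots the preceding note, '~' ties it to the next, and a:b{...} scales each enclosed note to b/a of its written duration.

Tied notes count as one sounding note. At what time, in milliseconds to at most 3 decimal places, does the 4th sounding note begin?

note 4 onset = 15/7b = 673.149ms

1. 0.0ms @ 0 + 134.63ms (3/7)
2. 134.63ms @ 3/7 + 134.63ms (3/7)
3. 269.26ms @ 6/7 + 403.889ms (9/7)
4. 673.149ms @ 15/7 + 134.63ms (3/7)
5. 807.779ms @ 18/7 + 134.63ms (3/7)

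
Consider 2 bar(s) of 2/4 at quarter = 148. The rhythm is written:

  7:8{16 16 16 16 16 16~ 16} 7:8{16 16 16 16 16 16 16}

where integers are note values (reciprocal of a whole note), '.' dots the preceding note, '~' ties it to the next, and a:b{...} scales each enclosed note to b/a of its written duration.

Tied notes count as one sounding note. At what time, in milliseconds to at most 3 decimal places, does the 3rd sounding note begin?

1. 0.0ms @ 0 + 115.83ms (2/7)
2. 115.83ms @ 2/7 + 115.83ms (2/7)
3. 231.66ms @ 4/7 + 115.83ms (2/7)
4. 347.49ms @ 6/7 + 115.83ms (2/7)
5. 463.32ms @ 8/7 + 115.83ms (2/7)
6. 579.151ms @ 10/7 + 231.66ms (4/7)
7. 810.811ms @ 2 + 115.83ms (2/7)
8. 926.641ms @ 16/7 + 115.83ms (2/7)
9. 1042.471ms @ 18/7 + 115.83ms (2/7)
10. 1158.301ms @ 20/7 + 115.83ms (2/7)
11. 1274.131ms @ 22/7 + 115.83ms (2/7)
12. 1389.961ms @ 24/7 + 115.83ms (2/7)
13. 1505.792ms @ 26/7 + 115.83ms (2/7)

note 3 onset = 4/7b = 231.66ms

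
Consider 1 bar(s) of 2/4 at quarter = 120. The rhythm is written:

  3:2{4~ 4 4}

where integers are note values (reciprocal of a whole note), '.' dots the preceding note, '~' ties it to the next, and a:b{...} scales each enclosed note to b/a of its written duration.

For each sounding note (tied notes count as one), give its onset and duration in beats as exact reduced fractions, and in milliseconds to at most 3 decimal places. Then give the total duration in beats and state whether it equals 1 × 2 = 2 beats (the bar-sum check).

1) 0.0ms=0b +666.667ms=4/3b
2) 666.667ms=4/3b +333.333ms=2/3b
Σ=2b of 2 (120bpm 2/4) — PASS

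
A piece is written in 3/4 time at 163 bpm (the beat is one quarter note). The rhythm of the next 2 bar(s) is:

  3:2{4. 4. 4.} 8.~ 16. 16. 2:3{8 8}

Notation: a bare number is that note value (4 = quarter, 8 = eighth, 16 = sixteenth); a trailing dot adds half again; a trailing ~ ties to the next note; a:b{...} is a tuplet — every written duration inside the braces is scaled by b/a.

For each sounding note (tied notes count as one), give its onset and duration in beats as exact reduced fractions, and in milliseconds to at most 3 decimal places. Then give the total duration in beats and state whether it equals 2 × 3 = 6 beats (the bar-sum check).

1) 0.0ms=0b +368.098ms=1b
2) 368.098ms=1b +368.098ms=1b
3) 736.196ms=2b +368.098ms=1b
4) 1104.294ms=3b +414.11ms=9/8b
5) 1518.405ms=33/8b +138.037ms=3/8b
6) 1656.442ms=9/2b +276.074ms=3/4b
7) 1932.515ms=21/4b +276.074ms=3/4b
Σ=6b of 6 (163bpm 3/4) — PASS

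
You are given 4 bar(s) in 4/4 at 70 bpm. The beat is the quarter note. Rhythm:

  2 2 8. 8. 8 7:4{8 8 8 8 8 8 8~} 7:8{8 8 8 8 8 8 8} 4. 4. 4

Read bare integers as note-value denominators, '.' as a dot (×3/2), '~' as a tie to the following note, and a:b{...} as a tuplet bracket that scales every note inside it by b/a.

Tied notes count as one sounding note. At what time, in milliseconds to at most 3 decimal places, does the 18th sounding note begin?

1. 0.0ms @ 0 + 1714.286ms (2)
2. 1714.286ms @ 2 + 1714.286ms (2)
3. 3428.571ms @ 4 + 642.857ms (3/4)
4. 4071.429ms @ 19/4 + 642.857ms (3/4)
5. 4714.286ms @ 11/2 + 428.571ms (1/2)
6. 5142.857ms @ 6 + 244.898ms (2/7)
7. 5387.755ms @ 44/7 + 244.898ms (2/7)
8. 5632.653ms @ 46/7 + 244.898ms (2/7)
9. 5877.551ms @ 48/7 + 244.898ms (2/7)
10. 6122.449ms @ 50/7 + 244.898ms (2/7)
11. 6367.347ms @ 52/7 + 244.898ms (2/7)
12. 6612.245ms @ 54/7 + 734.694ms (6/7)
13. 7346.939ms @ 60/7 + 489.796ms (4/7)
14. 7836.735ms @ 64/7 + 489.796ms (4/7)
15. 8326.531ms @ 68/7 + 489.796ms (4/7)
16. 8816.327ms @ 72/7 + 489.796ms (4/7)
17. 9306.122ms @ 76/7 + 489.796ms (4/7)
18. 9795.918ms @ 80/7 + 489.796ms (4/7)
19. 10285.714ms @ 12 + 1285.714ms (3/2)
20. 11571.429ms @ 27/2 + 1285.714ms (3/2)
21. 12857.143ms @ 15 + 857.143ms (1)

note 18 onset = 80/7b = 9795.918ms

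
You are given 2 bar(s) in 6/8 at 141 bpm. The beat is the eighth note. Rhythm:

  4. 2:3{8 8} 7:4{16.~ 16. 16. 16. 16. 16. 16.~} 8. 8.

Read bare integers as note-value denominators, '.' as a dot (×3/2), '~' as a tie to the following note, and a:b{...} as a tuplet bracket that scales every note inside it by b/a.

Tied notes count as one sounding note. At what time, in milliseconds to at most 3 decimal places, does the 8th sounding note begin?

note 8 onset = 57/7b = 3465.046ms

1. 0.0ms @ 0 + 1276.596ms (3)
2. 1276.596ms @ 3 + 638.298ms (3/2)
3. 1914.894ms @ 9/2 + 638.298ms (3/2)
4. 2553.191ms @ 6 + 364.742ms (6/7)
5. 2917.933ms @ 48/7 + 182.371ms (3/7)
6. 3100.304ms @ 51/7 + 182.371ms (3/7)
7. 3282.675ms @ 54/7 + 182.371ms (3/7)
8. 3465.046ms @ 57/7 + 182.371ms (3/7)
9. 3647.416ms @ 60/7 + 820.669ms (27/14)
10. 4468.085ms @ 21/2 + 638.298ms (3/2)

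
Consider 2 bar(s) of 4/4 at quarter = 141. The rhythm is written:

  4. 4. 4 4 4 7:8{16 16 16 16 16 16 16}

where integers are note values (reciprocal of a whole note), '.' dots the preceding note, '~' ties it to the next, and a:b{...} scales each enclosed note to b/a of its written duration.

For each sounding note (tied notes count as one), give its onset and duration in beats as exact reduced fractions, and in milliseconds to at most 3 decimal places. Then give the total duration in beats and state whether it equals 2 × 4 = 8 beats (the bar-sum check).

1) 0.0ms=0b +638.298ms=3/2b
2) 638.298ms=3/2b +638.298ms=3/2b
3) 1276.596ms=3b +425.532ms=1b
4) 1702.128ms=4b +425.532ms=1b
5) 2127.66ms=5b +425.532ms=1b
6) 2553.191ms=6b +121.581ms=2/7b
7) 2674.772ms=44/7b +121.581ms=2/7b
8) 2796.353ms=46/7b +121.581ms=2/7b
9) 2917.933ms=48/7b +121.581ms=2/7b
10) 3039.514ms=50/7b +121.581ms=2/7b
11) 3161.094ms=52/7b +121.581ms=2/7b
12) 3282.675ms=54/7b +121.581ms=2/7b
Σ=8b of 8 (141bpm 4/4) — PASS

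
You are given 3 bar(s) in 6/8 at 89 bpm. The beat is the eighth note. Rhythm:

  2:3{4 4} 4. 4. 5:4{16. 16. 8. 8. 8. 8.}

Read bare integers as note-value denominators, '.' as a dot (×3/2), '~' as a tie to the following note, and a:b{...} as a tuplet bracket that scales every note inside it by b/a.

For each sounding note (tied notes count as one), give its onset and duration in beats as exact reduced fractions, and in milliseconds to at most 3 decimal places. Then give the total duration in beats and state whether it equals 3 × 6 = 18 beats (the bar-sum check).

1) 0.0ms=0b +2022.472ms=3b
2) 2022.472ms=3b +2022.472ms=3b
3) 4044.944ms=6b +2022.472ms=3b
4) 6067.416ms=9b +2022.472ms=3b
5) 8089.888ms=12b +404.494ms=3/5b
6) 8494.382ms=63/5b +404.494ms=3/5b
7) 8898.876ms=66/5b +808.989ms=6/5b
8) 9707.865ms=72/5b +808.989ms=6/5b
9) 10516.854ms=78/5b +808.989ms=6/5b
10) 11325.843ms=84/5b +808.989ms=6/5b
Σ=18b of 18 (89bpm 6/8) — PASS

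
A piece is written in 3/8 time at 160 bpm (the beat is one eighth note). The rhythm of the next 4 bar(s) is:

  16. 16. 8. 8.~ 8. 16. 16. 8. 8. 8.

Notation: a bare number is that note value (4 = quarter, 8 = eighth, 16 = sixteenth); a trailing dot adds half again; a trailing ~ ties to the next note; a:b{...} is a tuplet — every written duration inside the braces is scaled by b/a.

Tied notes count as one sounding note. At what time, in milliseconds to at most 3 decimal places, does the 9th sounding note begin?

1. 0.0ms @ 0 + 281.25ms (3/4)
2. 281.25ms @ 3/4 + 281.25ms (3/4)
3. 562.5ms @ 3/2 + 562.5ms (3/2)
4. 1125.0ms @ 3 + 1125.0ms (3)
5. 2250.0ms @ 6 + 281.25ms (3/4)
6. 2531.25ms @ 27/4 + 281.25ms (3/4)
7. 2812.5ms @ 15/2 + 562.5ms (3/2)
8. 3375.0ms @ 9 + 562.5ms (3/2)
9. 3937.5ms @ 21/2 + 562.5ms (3/2)

note 9 onset = 21/2b = 3937.5ms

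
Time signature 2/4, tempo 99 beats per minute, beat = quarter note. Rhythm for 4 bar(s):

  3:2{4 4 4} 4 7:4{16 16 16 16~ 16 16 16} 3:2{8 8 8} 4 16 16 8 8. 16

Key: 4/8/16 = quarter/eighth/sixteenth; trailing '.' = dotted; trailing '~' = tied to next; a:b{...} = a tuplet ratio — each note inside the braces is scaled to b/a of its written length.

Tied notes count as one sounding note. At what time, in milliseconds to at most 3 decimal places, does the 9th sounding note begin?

1. 0.0ms @ 0 + 404.04ms (2/3)
2. 404.04ms @ 2/3 + 404.04ms (2/3)
3. 808.081ms @ 4/3 + 404.04ms (2/3)
4. 1212.121ms @ 2 + 606.061ms (1)
5. 1818.182ms @ 3 + 86.58ms (1/7)
6. 1904.762ms @ 22/7 + 86.58ms (1/7)
7. 1991.342ms @ 23/7 + 86.58ms (1/7)
8. 2077.922ms @ 24/7 + 173.16ms (2/7)
9. 2251.082ms @ 26/7 + 86.58ms (1/7)
10. 2337.662ms @ 27/7 + 86.58ms (1/7)
11. 2424.242ms @ 4 + 202.02ms (1/3)
12. 2626.263ms @ 13/3 + 202.02ms (1/3)
13. 2828.283ms @ 14/3 + 202.02ms (1/3)
14. 3030.303ms @ 5 + 606.061ms (1)
15. 3636.364ms @ 6 + 151.515ms (1/4)
16. 3787.879ms @ 25/4 + 151.515ms (1/4)
17. 3939.394ms @ 13/2 + 303.03ms (1/2)
18. 4242.424ms @ 7 + 454.545ms (3/4)
19. 4696.97ms @ 31/4 + 151.515ms (1/4)

note 9 onset = 26/7b = 2251.082ms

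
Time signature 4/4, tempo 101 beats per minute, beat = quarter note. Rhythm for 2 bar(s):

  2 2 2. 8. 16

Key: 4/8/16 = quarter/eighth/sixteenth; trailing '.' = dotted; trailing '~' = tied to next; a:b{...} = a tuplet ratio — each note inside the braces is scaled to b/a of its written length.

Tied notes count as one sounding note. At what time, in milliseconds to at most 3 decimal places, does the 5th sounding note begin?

note 5 onset = 31/4b = 4603.96ms

1. 0.0ms @ 0 + 1188.119ms (2)
2. 1188.119ms @ 2 + 1188.119ms (2)
3. 2376.238ms @ 4 + 1782.178ms (3)
4. 4158.416ms @ 7 + 445.545ms (3/4)
5. 4603.96ms @ 31/4 + 148.515ms (1/4)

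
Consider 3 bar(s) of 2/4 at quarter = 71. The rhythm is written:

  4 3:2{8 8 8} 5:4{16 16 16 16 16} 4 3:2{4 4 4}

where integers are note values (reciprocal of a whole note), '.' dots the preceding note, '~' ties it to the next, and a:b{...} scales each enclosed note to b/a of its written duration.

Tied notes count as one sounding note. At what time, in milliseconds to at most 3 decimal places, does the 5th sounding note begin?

note 5 onset = 2b = 1690.141ms

1. 0.0ms @ 0 + 845.07ms (1)
2. 845.07ms @ 1 + 281.69ms (1/3)
3. 1126.761ms @ 4/3 + 281.69ms (1/3)
4. 1408.451ms @ 5/3 + 281.69ms (1/3)
5. 1690.141ms @ 2 + 169.014ms (1/5)
6. 1859.155ms @ 11/5 + 169.014ms (1/5)
7. 2028.169ms @ 12/5 + 169.014ms (1/5)
8. 2197.183ms @ 13/5 + 169.014ms (1/5)
9. 2366.197ms @ 14/5 + 169.014ms (1/5)
10. 2535.211ms @ 3 + 845.07ms (1)
11. 3380.282ms @ 4 + 563.38ms (2/3)
12. 3943.662ms @ 14/3 + 563.38ms (2/3)
13. 4507.042ms @ 16/3 + 563.38ms (2/3)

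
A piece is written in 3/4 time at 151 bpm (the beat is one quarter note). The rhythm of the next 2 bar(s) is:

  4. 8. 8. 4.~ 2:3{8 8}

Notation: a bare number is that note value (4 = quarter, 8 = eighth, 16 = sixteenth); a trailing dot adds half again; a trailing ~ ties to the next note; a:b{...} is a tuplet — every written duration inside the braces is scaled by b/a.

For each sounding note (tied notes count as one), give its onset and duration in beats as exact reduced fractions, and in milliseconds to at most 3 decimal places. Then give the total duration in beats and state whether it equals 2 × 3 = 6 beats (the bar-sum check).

1) 0.0ms=0b +596.026ms=3/2b
2) 596.026ms=3/2b +298.013ms=3/4b
3) 894.04ms=9/4b +298.013ms=3/4b
4) 1192.053ms=3b +894.04ms=9/4b
5) 2086.093ms=21/4b +298.013ms=3/4b
Σ=6b of 6 (151bpm 3/4) — PASS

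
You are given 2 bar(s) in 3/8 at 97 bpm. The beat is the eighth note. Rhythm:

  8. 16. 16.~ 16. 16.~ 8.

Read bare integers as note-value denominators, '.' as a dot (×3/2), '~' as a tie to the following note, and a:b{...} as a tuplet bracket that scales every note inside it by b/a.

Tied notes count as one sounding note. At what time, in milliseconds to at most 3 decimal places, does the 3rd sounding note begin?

note 3 onset = 9/4b = 1391.753ms

1. 0.0ms @ 0 + 927.835ms (3/2)
2. 927.835ms @ 3/2 + 463.918ms (3/4)
3. 1391.753ms @ 9/4 + 927.835ms (3/2)
4. 2319.588ms @ 15/4 + 1391.753ms (9/4)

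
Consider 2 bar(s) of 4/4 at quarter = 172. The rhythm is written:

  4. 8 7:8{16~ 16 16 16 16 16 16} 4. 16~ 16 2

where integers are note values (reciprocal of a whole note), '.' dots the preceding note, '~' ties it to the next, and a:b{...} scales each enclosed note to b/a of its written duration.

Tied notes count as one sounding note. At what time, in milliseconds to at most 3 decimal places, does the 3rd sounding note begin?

1. 0.0ms @ 0 + 523.256ms (3/2)
2. 523.256ms @ 3/2 + 174.419ms (1/2)
3. 697.674ms @ 2 + 199.336ms (4/7)
4. 897.01ms @ 18/7 + 99.668ms (2/7)
5. 996.678ms @ 20/7 + 99.668ms (2/7)
6. 1096.346ms @ 22/7 + 99.668ms (2/7)
7. 1196.013ms @ 24/7 + 99.668ms (2/7)
8. 1295.681ms @ 26/7 + 99.668ms (2/7)
9. 1395.349ms @ 4 + 523.256ms (3/2)
10. 1918.605ms @ 11/2 + 174.419ms (1/2)
11. 2093.023ms @ 6 + 697.674ms (2)

note 3 onset = 2b = 697.674ms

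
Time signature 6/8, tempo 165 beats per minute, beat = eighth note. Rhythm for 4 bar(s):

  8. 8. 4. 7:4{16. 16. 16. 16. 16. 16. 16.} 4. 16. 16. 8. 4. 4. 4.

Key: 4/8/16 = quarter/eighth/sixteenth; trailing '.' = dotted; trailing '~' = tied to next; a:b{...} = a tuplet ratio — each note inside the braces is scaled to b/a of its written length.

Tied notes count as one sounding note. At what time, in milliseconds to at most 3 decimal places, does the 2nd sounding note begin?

note 2 onset = 3/2b = 545.455ms

1. 0.0ms @ 0 + 545.455ms (3/2)
2. 545.455ms @ 3/2 + 545.455ms (3/2)
3. 1090.909ms @ 3 + 1090.909ms (3)
4. 2181.818ms @ 6 + 155.844ms (3/7)
5. 2337.662ms @ 45/7 + 155.844ms (3/7)
6. 2493.506ms @ 48/7 + 155.844ms (3/7)
7. 2649.351ms @ 51/7 + 155.844ms (3/7)
8. 2805.195ms @ 54/7 + 155.844ms (3/7)
9. 2961.039ms @ 57/7 + 155.844ms (3/7)
10. 3116.883ms @ 60/7 + 155.844ms (3/7)
11. 3272.727ms @ 9 + 1090.909ms (3)
12. 4363.636ms @ 12 + 272.727ms (3/4)
13. 4636.364ms @ 51/4 + 272.727ms (3/4)
14. 4909.091ms @ 27/2 + 545.455ms (3/2)
15. 5454.545ms @ 15 + 1090.909ms (3)
16. 6545.455ms @ 18 + 1090.909ms (3)
17. 7636.364ms @ 21 + 1090.909ms (3)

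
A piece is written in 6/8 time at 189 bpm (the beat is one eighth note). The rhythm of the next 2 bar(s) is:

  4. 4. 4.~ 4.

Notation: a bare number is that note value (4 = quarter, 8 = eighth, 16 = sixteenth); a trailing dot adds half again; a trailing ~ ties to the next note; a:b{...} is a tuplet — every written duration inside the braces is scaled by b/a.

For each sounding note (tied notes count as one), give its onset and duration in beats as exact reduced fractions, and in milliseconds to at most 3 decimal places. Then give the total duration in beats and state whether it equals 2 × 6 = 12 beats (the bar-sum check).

1) 0.0ms=0b +952.381ms=3b
2) 952.381ms=3b +952.381ms=3b
3) 1904.762ms=6b +1904.762ms=6b
Σ=12b of 12 (189bpm 6/8) — PASS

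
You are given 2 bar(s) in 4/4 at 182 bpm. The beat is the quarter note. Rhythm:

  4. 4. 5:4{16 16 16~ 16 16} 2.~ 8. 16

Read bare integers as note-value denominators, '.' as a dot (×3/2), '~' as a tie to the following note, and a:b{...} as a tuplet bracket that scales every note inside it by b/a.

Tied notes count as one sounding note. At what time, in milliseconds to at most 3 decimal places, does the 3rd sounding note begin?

1. 0.0ms @ 0 + 494.505ms (3/2)
2. 494.505ms @ 3/2 + 494.505ms (3/2)
3. 989.011ms @ 3 + 65.934ms (1/5)
4. 1054.945ms @ 16/5 + 65.934ms (1/5)
5. 1120.879ms @ 17/5 + 131.868ms (2/5)
6. 1252.747ms @ 19/5 + 65.934ms (1/5)
7. 1318.681ms @ 4 + 1236.264ms (15/4)
8. 2554.945ms @ 31/4 + 82.418ms (1/4)

note 3 onset = 3b = 989.011ms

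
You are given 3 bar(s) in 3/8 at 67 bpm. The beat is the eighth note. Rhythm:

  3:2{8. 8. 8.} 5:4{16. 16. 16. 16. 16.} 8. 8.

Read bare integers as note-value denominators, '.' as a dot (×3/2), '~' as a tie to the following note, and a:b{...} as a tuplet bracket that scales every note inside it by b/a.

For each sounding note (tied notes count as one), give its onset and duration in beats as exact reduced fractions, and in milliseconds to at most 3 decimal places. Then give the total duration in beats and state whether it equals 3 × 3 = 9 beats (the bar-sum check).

1) 0.0ms=0b +895.522ms=1b
2) 895.522ms=1b +895.522ms=1b
3) 1791.045ms=2b +895.522ms=1b
4) 2686.567ms=3b +537.313ms=3/5b
5) 3223.881ms=18/5b +537.313ms=3/5b
6) 3761.194ms=21/5b +537.313ms=3/5b
7) 4298.507ms=24/5b +537.313ms=3/5b
8) 4835.821ms=27/5b +537.313ms=3/5b
9) 5373.134ms=6b +1343.284ms=3/2b
10) 6716.418ms=15/2b +1343.284ms=3/2b
Σ=9b of 9 (67bpm 3/8) — PASS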